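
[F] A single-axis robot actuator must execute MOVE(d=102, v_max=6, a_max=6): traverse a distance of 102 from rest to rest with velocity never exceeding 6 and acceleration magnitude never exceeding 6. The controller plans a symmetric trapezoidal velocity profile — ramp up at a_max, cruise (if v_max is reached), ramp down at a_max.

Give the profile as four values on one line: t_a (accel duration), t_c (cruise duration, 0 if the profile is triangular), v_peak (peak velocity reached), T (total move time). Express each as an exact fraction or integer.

(v_max)²/a_max = 6²/6 = 6
102 ≥ 6 so v_max reached
t_a = 6/6 = 1; v_peak = 6
d_cruise = 102 − 6 = 96; t_c = 96/6 = 16
T = 2·1 + 16 = 18

t_a=1 t_c=16 v_peak=6 T=18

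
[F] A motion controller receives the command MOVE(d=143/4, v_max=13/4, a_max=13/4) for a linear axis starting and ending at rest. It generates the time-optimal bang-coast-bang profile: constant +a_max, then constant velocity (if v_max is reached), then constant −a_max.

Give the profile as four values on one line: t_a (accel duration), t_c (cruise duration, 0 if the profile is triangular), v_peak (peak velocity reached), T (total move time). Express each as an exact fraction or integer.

t_a=1 t_c=10 v_peak=13/4 T=12

vₘ²/aₘ = (13/4)²/(13/4) = 13/4
143/4 ≥ 13/4 so v_max reached
t_a = (13/4)/(13/4) = 1; v_peak = 13/4
d_cruise = 143/4 − 13/4 = 65/2; t_c = (65/2)/(13/4) = 10
T = 2·1 + 10 = 12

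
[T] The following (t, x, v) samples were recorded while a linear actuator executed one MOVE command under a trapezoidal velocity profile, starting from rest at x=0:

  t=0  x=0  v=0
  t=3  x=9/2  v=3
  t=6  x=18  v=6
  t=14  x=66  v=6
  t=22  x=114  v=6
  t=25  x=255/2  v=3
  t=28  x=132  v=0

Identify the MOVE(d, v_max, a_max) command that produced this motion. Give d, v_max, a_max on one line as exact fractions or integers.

d=132 v_max=6 a_max=1

final state: t=28, x=132, v=0 → d = 132
a_max = (3−0)/(3−0) = 1
max v = 6 over t∈[6,22] → v_max = 6
check: 6·(6+16) = 132 ✓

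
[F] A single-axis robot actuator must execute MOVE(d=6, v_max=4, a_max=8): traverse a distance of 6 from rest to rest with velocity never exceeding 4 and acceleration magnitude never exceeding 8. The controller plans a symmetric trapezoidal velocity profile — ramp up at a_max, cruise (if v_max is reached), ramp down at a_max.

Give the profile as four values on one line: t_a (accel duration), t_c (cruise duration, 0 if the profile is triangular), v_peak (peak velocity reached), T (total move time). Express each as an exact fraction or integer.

v_max²/a_max = 4²/8 = 2
6 ≥ 2 ⇒ cruise phase
t_a = 4/8 = 1/2; v_peak = 4
d_cruise = 6 − 2 = 4; t_c = 4/4 = 1
T = 2·1/2 + 1 = 2

t_a=1/2 t_c=1 v_peak=4 T=2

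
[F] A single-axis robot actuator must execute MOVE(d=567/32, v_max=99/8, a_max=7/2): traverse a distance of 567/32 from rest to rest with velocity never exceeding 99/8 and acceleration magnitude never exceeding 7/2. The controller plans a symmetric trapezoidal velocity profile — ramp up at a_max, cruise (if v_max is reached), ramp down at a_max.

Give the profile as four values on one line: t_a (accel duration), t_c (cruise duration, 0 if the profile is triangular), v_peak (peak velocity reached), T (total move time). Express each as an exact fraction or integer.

v_max²/a_max = (99/8)²/(7/2) = 9801/224
567/32 < 9801/224 so t_c = 0
v_peak = √(567/32·7/2) = √(3969/64) = 63/8
t_a = (63/8)/(7/2) = 9/4; t_c = 0
T = 2·9/4 = 9/2

t_a=9/4 t_c=0 v_peak=63/8 T=9/2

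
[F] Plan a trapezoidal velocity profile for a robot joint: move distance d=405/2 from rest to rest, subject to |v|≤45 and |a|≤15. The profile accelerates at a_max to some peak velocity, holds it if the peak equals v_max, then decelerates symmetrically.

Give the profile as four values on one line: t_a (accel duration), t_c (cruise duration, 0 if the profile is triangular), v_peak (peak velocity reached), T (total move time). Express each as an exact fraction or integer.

t_a=3 t_c=3/2 v_peak=45 T=15/2

vₘ²/aₘ = 45²/15 = 135
405/2 ≥ 135 so v_max reached
t_a = 45/15 = 3; v_peak = 45
d_cruise = 405/2 − 135 = 135/2; t_c = (135/2)/45 = 3/2
T = 2·3 + 3/2 = 15/2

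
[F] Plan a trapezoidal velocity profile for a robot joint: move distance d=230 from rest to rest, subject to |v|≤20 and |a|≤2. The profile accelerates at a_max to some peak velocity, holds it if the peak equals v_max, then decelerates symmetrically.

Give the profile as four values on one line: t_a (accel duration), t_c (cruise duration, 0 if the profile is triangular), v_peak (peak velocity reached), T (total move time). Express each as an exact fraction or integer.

vₘ²/aₘ = 20²/2 = 200
230 ≥ 200 so v_max reached
t_a = 20/2 = 10; v_peak = 20
d_cruise = 230 − 200 = 30; t_c = 30/20 = 3/2
T = 2·10 + 3/2 = 43/2

t_a=10 t_c=3/2 v_peak=20 T=43/2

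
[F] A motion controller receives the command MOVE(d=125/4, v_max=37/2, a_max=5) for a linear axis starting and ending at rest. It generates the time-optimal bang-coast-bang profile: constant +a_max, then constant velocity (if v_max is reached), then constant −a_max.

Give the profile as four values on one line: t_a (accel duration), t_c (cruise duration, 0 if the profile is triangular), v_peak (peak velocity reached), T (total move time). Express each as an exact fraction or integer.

t_a=5/2 t_c=0 v_peak=25/2 T=5

vₘ²/aₘ = (37/2)²/5 = 1369/20
125/4 < 1369/20 so t_c = 0
v_peak = √(125/4·5) = √(625/4) = 25/2
t_a = (25/2)/5 = 5/2; t_c = 0
T = 2·5/2 = 5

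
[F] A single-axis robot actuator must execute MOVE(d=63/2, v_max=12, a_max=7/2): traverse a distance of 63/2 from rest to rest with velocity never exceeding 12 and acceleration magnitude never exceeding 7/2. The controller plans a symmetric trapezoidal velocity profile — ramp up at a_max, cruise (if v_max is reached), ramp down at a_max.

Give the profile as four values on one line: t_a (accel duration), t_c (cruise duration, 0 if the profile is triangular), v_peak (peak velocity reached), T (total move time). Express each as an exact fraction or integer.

(v_max)²/a_max = 12²/(7/2) = 288/7
63/2 < 288/7 so t_c = 0
v_peak = √(63/2·7/2) = √(441/4) = 21/2
t_a = (21/2)/(7/2) = 3; t_c = 0
T = 2·3 = 6

t_a=3 t_c=0 v_peak=21/2 T=6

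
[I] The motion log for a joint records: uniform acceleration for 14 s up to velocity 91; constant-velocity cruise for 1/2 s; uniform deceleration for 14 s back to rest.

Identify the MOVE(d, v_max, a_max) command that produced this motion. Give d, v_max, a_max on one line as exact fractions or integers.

a_max = 91/14 = 13/2
d_a = ½·91·14 = 637; d_c = 91·1/2 = 91/2
d = 2·637 + 91/2 = 2639/2
t_c = 1/2 > 0 → v_max = v_peak = 91

d=2639/2 v_max=91 a_max=13/2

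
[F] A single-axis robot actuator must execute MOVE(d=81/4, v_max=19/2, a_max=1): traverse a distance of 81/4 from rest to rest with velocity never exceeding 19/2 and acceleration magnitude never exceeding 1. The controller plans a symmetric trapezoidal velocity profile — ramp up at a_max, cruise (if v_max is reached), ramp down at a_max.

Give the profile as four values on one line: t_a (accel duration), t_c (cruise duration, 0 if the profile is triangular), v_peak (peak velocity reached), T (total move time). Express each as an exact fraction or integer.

v_max²/a_max = (19/2)²/1 = 361/4
81/4 < 361/4 so t_c = 0
v_peak = √(81/4·1) = √(81/4) = 9/2
t_a = (9/2)/1 = 9/2; t_c = 0
T = 2·9/2 = 9

t_a=9/2 t_c=0 v_peak=9/2 T=9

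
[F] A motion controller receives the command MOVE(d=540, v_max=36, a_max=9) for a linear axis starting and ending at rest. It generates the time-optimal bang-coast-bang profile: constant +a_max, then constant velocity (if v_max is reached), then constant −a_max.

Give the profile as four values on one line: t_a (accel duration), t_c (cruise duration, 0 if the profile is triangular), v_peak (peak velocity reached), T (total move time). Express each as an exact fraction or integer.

v_max²/a_max = 36²/9 = 144
540 ≥ 144 so v_max reached
t_a = 36/9 = 4; v_peak = 36
d_cruise = 540 − 144 = 396; t_c = 396/36 = 11
T = 2·4 + 11 = 19

t_a=4 t_c=11 v_peak=36 T=19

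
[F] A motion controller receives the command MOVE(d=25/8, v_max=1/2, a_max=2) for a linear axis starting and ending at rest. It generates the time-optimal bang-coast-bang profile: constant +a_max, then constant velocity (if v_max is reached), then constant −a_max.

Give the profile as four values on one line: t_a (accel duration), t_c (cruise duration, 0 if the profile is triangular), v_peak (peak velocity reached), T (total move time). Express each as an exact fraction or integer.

t_a=1/4 t_c=6 v_peak=1/2 T=13/2

(v_max)²/a_max = (1/2)²/2 = 1/8
25/8 ≥ 1/8 → trapezoidal
t_a = (1/2)/2 = 1/4; v_peak = 1/2
d_cruise = 25/8 − 1/8 = 3; t_c = 3/(1/2) = 6
T = 2·1/4 + 6 = 13/2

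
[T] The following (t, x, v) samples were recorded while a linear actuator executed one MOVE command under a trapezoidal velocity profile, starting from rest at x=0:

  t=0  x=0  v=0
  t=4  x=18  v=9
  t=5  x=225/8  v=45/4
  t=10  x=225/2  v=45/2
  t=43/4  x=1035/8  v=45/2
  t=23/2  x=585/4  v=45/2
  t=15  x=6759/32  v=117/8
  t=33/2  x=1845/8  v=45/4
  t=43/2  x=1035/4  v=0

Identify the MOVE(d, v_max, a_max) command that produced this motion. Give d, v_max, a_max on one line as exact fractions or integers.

d=1035/4 v_max=45/2 a_max=9/4

final state: t=43/2, x=1035/4, v=0 → d = 1035/4
a_max = (9−0)/(4−0) = 9/4
max v = 45/2 over t∈[10,23/2] → v_max = 45/2
check: 45/2·(10+3/2) = 1035/4 ✓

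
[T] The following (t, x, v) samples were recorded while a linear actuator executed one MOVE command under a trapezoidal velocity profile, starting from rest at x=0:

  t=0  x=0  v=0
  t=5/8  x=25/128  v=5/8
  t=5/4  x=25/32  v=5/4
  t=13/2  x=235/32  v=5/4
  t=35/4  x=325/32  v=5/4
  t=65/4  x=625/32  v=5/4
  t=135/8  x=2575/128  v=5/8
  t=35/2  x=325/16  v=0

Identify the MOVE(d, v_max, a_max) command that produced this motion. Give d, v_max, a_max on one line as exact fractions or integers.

d=325/16 v_max=5/4 a_max=1

final state: t=35/2, x=325/16, v=0 → d = 325/16
a_max = (5/8−0)/(5/8−0) = 1
max v = 5/4 over t∈[5/4,65/4] → v_max = 5/4
check: 5/4·(5/4+15) = 325/16 ✓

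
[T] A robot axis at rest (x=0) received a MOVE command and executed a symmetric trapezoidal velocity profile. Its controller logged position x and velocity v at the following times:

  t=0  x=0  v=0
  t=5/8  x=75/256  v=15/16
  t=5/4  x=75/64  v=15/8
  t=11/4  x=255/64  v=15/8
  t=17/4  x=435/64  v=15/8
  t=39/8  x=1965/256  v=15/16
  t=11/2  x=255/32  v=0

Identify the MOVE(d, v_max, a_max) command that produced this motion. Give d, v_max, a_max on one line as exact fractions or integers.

d=255/32 v_max=15/8 a_max=3/2

final state: t=11/2, x=255/32, v=0 → d = 255/32
a_max = (15/16−0)/(5/8−0) = 3/2
max v = 15/8 over t∈[5/4,17/4] → v_max = 15/8
check: 15/8·(5/4+3) = 255/32 ✓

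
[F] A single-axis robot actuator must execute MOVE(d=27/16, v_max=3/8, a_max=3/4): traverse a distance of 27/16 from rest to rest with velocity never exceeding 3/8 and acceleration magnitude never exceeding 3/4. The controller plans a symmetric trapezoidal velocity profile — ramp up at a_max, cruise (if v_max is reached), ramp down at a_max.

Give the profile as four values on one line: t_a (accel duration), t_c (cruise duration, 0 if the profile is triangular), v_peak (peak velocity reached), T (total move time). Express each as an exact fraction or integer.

vₘ²/aₘ = (3/8)²/(3/4) = 3/16
27/16 ≥ 3/16 so v_max reached
t_a = (3/8)/(3/4) = 1/2; v_peak = 3/8
d_cruise = 27/16 − 3/16 = 3/2; t_c = (3/2)/(3/8) = 4
T = 2·1/2 + 4 = 5

t_a=1/2 t_c=4 v_peak=3/8 T=5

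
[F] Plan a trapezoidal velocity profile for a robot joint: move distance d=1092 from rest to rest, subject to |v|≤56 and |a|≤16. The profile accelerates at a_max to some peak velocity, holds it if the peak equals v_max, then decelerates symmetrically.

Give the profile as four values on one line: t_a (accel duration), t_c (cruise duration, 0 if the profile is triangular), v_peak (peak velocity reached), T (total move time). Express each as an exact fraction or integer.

t_a=7/2 t_c=16 v_peak=56 T=23

(v_max)²/a_max = 56²/16 = 196
1092 ≥ 196 → trapezoidal
t_a = 56/16 = 7/2; v_peak = 56
d_cruise = 1092 − 196 = 896; t_c = 896/56 = 16
T = 2·7/2 + 16 = 23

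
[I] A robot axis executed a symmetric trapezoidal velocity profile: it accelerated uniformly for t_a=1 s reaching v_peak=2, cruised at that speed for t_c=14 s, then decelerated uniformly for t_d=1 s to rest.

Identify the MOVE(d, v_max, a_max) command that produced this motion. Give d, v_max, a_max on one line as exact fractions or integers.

d=30 v_max=2 a_max=2

a_max = 2/1 = 2
d_a = ½·2·1 = 1; d_c = 2·14 = 28
d = 2·1 + 28 = 30
t_c = 14 > 0 → v_max = v_peak = 2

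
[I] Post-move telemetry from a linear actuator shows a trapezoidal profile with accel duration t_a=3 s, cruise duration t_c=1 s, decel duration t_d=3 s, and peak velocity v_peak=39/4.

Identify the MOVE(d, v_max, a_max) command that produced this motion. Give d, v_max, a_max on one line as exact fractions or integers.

d=39 v_max=39/4 a_max=13/4

a_max = (39/4)/3 = 13/4
d_a = ½·39/4·3 = 117/8; d_c = 39/4·1 = 39/4
d = 2·117/8 + 39/4 = 39
t_c = 1 > 0 so v_max = 39/4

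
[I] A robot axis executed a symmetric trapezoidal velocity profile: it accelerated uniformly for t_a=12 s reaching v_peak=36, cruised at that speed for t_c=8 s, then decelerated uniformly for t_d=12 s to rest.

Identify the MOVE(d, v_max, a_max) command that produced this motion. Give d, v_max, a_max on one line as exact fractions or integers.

a_max = 36/12 = 3
d_a = ½·36·12 = 216; d_c = 36·8 = 288
d = 2·216 + 288 = 720
t_c = 8 > 0 ⇒ limit active, v_max = 36

d=720 v_max=36 a_max=3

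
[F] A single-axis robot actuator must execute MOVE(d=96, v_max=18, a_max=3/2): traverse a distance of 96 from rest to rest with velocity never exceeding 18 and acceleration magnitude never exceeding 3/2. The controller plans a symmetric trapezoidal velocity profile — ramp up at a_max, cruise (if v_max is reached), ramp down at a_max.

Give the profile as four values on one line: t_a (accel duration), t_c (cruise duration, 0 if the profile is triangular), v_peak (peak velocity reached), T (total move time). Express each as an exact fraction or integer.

t_a=8 t_c=0 v_peak=12 T=16

v_max²/a_max = 18²/(3/2) = 216
96 < 216 → triangular
v_peak = √(96·3/2) = √144 = 12
t_a = 12/(3/2) = 8; t_c = 0
T = 2·8 = 16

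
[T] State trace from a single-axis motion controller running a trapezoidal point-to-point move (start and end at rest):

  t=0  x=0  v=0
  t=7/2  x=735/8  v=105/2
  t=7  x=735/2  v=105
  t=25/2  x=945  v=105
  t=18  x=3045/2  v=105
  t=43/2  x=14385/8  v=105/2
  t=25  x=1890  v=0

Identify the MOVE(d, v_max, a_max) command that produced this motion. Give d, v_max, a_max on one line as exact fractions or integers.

final state: t=25, x=1890, v=0 → d = 1890
a_max = (105/2−0)/(7/2−0) = 15
max v = 105 over t∈[7,18] → v_max = 105
check: 105·(7+11) = 1890 ✓

d=1890 v_max=105 a_max=15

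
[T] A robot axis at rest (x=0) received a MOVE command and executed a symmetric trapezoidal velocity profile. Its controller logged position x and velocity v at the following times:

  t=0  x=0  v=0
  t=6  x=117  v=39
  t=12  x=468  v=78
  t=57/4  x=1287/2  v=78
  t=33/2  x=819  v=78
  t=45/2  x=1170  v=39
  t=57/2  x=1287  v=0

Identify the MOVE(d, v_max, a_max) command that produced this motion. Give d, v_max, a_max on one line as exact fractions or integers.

final state: t=57/2, x=1287, v=0 → d = 1287
a_max = (39−0)/(6−0) = 13/2
max v = 78 over t∈[12,33/2] → v_max = 78
check: 78·(12+9/2) = 1287 ✓

d=1287 v_max=78 a_max=13/2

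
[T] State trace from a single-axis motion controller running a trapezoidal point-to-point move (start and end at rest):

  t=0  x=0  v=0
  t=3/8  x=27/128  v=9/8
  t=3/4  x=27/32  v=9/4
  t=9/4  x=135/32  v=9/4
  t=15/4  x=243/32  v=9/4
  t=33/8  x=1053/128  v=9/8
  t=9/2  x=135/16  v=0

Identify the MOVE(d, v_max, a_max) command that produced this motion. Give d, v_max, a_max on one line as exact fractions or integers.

final state: t=9/2, x=135/16, v=0 → d = 135/16
a_max = (9/8−0)/(3/8−0) = 3
max v = 9/4 over t∈[3/4,15/4] → v_max = 9/4
check: 9/4·(3/4+3) = 135/16 ✓

d=135/16 v_max=9/4 a_max=3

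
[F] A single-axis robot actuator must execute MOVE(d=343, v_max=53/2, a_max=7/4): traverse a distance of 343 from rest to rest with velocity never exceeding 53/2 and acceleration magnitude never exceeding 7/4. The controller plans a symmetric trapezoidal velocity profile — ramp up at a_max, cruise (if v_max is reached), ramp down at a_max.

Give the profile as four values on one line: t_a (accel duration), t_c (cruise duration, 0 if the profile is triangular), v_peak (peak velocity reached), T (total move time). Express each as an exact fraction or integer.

t_a=14 t_c=0 v_peak=49/2 T=28

(v_max)²/a_max = (53/2)²/(7/4) = 2809/7
343 < 2809/7 ⇒ no cruise
v_peak = √(343·7/4) = √(2401/4) = 49/2
t_a = (49/2)/(7/4) = 14; t_c = 0
T = 2·14 = 28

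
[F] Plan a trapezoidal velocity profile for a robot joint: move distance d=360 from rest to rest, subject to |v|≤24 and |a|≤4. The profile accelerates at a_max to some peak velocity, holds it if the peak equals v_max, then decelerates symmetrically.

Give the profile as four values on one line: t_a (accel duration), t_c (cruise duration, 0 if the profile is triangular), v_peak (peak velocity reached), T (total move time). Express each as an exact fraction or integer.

t_a=6 t_c=9 v_peak=24 T=21

(v_max)²/a_max = 24²/4 = 144
360 ≥ 144 so v_max reached
t_a = 24/4 = 6; v_peak = 24
d_cruise = 360 − 144 = 216; t_c = 216/24 = 9
T = 2·6 + 9 = 21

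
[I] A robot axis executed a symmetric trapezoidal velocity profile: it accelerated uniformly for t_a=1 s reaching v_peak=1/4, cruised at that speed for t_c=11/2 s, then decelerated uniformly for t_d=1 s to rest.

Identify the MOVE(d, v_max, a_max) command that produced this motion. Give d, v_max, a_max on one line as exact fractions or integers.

d=13/8 v_max=1/4 a_max=1/4

a_max = (1/4)/1 = 1/4
d_a = ½·1/4·1 = 1/8; d_c = 1/4·11/2 = 11/8
d = 2·1/8 + 11/8 = 13/8
t_c = 11/2 > 0 so v_max = 1/4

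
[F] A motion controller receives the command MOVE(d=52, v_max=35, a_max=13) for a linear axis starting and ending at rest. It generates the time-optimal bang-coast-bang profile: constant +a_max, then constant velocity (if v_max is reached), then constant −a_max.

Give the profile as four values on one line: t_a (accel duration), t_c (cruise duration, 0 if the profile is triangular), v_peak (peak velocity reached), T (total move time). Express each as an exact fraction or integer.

(v_max)²/a_max = 35²/13 = 1225/13
52 < 1225/13 so t_c = 0
v_peak = √(52·13) = √676 = 26
t_a = 26/13 = 2; t_c = 0
T = 2·2 = 4

t_a=2 t_c=0 v_peak=26 T=4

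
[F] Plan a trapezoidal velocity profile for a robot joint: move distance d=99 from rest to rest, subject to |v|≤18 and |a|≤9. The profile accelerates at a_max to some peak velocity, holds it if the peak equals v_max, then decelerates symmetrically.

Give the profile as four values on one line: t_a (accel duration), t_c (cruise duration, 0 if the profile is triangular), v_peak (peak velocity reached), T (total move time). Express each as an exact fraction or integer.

t_a=2 t_c=7/2 v_peak=18 T=15/2

(v_max)²/a_max = 18²/9 = 36
99 ≥ 36 so v_max reached
t_a = 18/9 = 2; v_peak = 18
d_cruise = 99 − 36 = 63; t_c = 63/18 = 7/2
T = 2·2 + 7/2 = 15/2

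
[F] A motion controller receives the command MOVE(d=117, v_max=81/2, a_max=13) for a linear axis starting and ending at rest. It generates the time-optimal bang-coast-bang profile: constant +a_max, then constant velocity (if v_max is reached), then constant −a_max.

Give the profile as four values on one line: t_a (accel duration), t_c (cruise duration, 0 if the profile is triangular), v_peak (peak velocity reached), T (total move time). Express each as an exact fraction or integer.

t_a=3 t_c=0 v_peak=39 T=6

(v_max)²/a_max = (81/2)²/13 = 6561/52
117 < 6561/52 ⇒ no cruise
v_peak = √(117·13) = √1521 = 39
t_a = 39/13 = 3; t_c = 0
T = 2·3 = 6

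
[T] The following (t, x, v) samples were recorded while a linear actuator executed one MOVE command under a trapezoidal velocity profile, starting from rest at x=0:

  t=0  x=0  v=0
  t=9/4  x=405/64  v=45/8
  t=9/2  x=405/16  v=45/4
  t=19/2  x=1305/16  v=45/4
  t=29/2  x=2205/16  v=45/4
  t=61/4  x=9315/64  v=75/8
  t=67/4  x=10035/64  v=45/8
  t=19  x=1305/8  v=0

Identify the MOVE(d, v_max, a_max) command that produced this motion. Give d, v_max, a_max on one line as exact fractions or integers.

d=1305/8 v_max=45/4 a_max=5/2

final state: t=19, x=1305/8, v=0 → d = 1305/8
a_max = (45/8−0)/(9/4−0) = 5/2
max v = 45/4 over t∈[9/2,29/2] → v_max = 45/4
check: 45/4·(9/2+10) = 1305/8 ✓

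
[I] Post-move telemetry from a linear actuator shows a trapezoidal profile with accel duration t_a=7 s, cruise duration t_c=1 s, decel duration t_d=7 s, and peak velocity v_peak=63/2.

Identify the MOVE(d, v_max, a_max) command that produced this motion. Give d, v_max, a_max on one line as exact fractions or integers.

d=252 v_max=63/2 a_max=9/2

a_max = (63/2)/7 = 9/2
d_a = ½·63/2·7 = 441/4; d_c = 63/2·1 = 63/2
d = 2·441/4 + 63/2 = 252
t_c = 1 > 0 so v_max = 63/2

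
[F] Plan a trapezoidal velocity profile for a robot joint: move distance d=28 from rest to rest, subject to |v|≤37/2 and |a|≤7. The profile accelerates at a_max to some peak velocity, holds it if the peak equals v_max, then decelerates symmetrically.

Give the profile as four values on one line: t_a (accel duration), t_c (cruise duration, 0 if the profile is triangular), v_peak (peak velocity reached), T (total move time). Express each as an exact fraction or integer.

vₘ²/aₘ = (37/2)²/7 = 1369/28
28 < 1369/28 so t_c = 0
v_peak = √(28·7) = √196 = 14
t_a = 14/7 = 2; t_c = 0
T = 2·2 = 4

t_a=2 t_c=0 v_peak=14 T=4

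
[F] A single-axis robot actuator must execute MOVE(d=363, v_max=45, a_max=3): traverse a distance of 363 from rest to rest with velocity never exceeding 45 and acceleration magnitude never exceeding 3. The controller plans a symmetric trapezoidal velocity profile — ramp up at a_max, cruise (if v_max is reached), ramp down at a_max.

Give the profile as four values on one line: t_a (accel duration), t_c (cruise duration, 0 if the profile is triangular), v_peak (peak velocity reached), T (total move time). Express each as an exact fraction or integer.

vₘ²/aₘ = 45²/3 = 675
363 < 675 so t_c = 0
v_peak = √(363·3) = √1089 = 33
t_a = 33/3 = 11; t_c = 0
T = 2·11 = 22

t_a=11 t_c=0 v_peak=33 T=22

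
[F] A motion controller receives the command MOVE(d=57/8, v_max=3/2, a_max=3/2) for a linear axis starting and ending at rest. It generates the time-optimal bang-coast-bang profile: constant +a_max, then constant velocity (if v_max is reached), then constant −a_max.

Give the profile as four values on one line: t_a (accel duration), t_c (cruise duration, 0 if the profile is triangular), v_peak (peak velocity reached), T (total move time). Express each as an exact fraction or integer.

t_a=1 t_c=15/4 v_peak=3/2 T=23/4

(v_max)²/a_max = (3/2)²/(3/2) = 3/2
57/8 ≥ 3/2 → trapezoidal
t_a = (3/2)/(3/2) = 1; v_peak = 3/2
d_cruise = 57/8 − 3/2 = 45/8; t_c = (45/8)/(3/2) = 15/4
T = 2·1 + 15/4 = 23/4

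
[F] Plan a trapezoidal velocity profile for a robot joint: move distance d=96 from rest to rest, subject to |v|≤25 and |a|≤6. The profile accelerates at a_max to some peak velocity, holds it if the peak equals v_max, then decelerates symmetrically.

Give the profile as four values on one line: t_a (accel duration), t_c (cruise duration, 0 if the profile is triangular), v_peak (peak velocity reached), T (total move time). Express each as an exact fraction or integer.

t_a=4 t_c=0 v_peak=24 T=8

v_max²/a_max = 25²/6 = 625/6
96 < 625/6 ⇒ no cruise
v_peak = √(96·6) = √576 = 24
t_a = 24/6 = 4; t_c = 0
T = 2·4 = 8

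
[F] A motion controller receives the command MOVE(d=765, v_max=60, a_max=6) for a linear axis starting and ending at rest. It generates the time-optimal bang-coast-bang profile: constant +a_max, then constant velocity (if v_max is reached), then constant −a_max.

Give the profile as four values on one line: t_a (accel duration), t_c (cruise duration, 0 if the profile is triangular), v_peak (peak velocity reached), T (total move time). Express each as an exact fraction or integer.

t_a=10 t_c=11/4 v_peak=60 T=91/4

vₘ²/aₘ = 60²/6 = 600
765 ≥ 600 so v_max reached
t_a = 60/6 = 10; v_peak = 60
d_cruise = 765 − 600 = 165; t_c = 165/60 = 11/4
T = 2·10 + 11/4 = 91/4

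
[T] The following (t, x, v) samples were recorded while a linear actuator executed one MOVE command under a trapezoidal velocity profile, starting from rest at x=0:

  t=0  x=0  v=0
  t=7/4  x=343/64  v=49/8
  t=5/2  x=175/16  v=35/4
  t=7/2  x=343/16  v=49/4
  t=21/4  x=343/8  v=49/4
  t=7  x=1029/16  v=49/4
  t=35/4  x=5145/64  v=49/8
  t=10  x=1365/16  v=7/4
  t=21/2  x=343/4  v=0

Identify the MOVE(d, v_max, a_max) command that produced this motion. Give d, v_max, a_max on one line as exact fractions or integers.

d=343/4 v_max=49/4 a_max=7/2

final state: t=21/2, x=343/4, v=0 → d = 343/4
a_max = (49/8−0)/(7/4−0) = 7/2
max v = 49/4 over t∈[7/2,7] → v_max = 49/4
check: 49/4·(7/2+7/2) = 343/4 ✓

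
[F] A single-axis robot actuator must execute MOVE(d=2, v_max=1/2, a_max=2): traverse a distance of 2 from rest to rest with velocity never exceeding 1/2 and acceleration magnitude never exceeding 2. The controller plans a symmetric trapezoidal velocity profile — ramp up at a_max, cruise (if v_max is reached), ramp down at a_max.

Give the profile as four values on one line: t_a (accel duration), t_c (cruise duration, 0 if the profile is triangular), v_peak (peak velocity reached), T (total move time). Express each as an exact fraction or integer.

t_a=1/4 t_c=15/4 v_peak=1/2 T=17/4

(v_max)²/a_max = (1/2)²/2 = 1/8
2 ≥ 1/8 ⇒ cruise phase
t_a = (1/2)/2 = 1/4; v_peak = 1/2
d_cruise = 2 − 1/8 = 15/8; t_c = (15/8)/(1/2) = 15/4
T = 2·1/4 + 15/4 = 17/4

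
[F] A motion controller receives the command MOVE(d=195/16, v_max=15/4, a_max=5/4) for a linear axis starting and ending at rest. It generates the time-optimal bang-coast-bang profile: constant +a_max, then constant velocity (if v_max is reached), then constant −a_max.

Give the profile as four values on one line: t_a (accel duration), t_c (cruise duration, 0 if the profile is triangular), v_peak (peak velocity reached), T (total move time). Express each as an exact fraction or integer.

t_a=3 t_c=1/4 v_peak=15/4 T=25/4

(v_max)²/a_max = (15/4)²/(5/4) = 45/4
195/16 ≥ 45/4 → trapezoidal
t_a = (15/4)/(5/4) = 3; v_peak = 15/4
d_cruise = 195/16 − 45/4 = 15/16; t_c = (15/16)/(15/4) = 1/4
T = 2·3 + 1/4 = 25/4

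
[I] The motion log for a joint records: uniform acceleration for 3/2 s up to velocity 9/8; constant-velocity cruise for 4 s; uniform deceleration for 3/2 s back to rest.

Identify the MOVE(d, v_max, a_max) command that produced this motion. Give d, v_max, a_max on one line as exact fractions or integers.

d=99/16 v_max=9/8 a_max=3/4

a_max = (9/8)/(3/2) = 3/4
d_a = ½·9/8·3/2 = 27/32; d_c = 9/8·4 = 9/2
d = 2·27/32 + 9/2 = 99/16
t_c = 4 > 0 so v_max = 9/8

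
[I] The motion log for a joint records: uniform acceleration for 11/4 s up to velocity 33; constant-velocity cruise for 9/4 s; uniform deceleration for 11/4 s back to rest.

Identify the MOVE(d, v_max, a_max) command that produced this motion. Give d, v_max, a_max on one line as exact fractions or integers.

d=165 v_max=33 a_max=12

a_max = 33/(11/4) = 12
d_a = ½·33·11/4 = 363/8; d_c = 33·9/4 = 297/4
d = 2·363/8 + 297/4 = 165
t_c = 9/4 > 0 so v_max = 33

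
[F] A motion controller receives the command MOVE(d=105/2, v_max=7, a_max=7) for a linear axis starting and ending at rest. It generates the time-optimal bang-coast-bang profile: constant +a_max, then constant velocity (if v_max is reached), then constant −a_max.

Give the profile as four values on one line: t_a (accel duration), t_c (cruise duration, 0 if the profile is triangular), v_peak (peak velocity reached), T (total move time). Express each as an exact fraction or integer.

t_a=1 t_c=13/2 v_peak=7 T=17/2

v_max²/a_max = 7²/7 = 7
105/2 ≥ 7 ⇒ cruise phase
t_a = 7/7 = 1; v_peak = 7
d_cruise = 105/2 − 7 = 91/2; t_c = (91/2)/7 = 13/2
T = 2·1 + 13/2 = 17/2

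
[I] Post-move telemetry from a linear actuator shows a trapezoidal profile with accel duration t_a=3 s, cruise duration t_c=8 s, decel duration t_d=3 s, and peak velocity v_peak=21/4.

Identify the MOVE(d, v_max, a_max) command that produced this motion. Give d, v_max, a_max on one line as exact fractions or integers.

d=231/4 v_max=21/4 a_max=7/4

a_max = (21/4)/3 = 7/4
d_a = ½·21/4·3 = 63/8; d_c = 21/4·8 = 42
d = 2·63/8 + 42 = 231/4
t_c = 8 > 0 ⇒ limit active, v_max = 21/4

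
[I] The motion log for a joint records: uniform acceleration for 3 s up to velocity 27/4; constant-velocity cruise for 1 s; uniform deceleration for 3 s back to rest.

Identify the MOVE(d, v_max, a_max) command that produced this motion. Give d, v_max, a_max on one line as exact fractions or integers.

d=27 v_max=27/4 a_max=9/4

a_max = (27/4)/3 = 9/4
d_a = ½·27/4·3 = 81/8; d_c = 27/4·1 = 27/4
d = 2·81/8 + 27/4 = 27
t_c = 1 > 0 → v_max = v_peak = 27/4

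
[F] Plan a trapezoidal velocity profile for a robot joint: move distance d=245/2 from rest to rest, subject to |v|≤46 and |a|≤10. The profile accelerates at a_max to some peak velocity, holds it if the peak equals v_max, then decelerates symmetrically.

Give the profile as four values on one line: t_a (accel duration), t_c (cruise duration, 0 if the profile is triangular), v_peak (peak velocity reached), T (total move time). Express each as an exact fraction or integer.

vₘ²/aₘ = 46²/10 = 1058/5
245/2 < 1058/5 ⇒ no cruise
v_peak = √(245/2·10) = √1225 = 35
t_a = 35/10 = 7/2; t_c = 0
T = 2·7/2 = 7

t_a=7/2 t_c=0 v_peak=35 T=7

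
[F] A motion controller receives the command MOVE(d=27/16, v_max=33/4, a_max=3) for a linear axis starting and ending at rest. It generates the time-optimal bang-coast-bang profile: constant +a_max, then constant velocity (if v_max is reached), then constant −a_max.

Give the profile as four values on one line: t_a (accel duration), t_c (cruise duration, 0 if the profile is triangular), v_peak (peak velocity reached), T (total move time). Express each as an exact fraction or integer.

t_a=3/4 t_c=0 v_peak=9/4 T=3/2

vₘ²/aₘ = (33/4)²/3 = 363/16
27/16 < 363/16 → triangular
v_peak = √(27/16·3) = √(81/16) = 9/4
t_a = (9/4)/3 = 3/4; t_c = 0
T = 2·3/4 = 3/2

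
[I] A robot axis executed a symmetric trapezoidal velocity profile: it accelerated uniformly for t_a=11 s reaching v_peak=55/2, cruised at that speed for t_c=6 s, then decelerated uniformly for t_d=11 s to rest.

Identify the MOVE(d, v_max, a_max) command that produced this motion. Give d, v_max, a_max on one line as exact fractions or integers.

d=935/2 v_max=55/2 a_max=5/2

a_max = (55/2)/11 = 5/2
d_a = ½·55/2·11 = 605/4; d_c = 55/2·6 = 165
d = 2·605/4 + 165 = 935/2
t_c = 6 > 0 → v_max = v_peak = 55/2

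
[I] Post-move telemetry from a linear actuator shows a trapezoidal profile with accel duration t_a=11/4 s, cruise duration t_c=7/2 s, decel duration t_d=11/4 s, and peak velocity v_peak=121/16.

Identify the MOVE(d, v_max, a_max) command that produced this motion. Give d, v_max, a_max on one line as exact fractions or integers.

a_max = (121/16)/(11/4) = 11/4
d_a = ½·121/16·11/4 = 1331/128; d_c = 121/16·7/2 = 847/32
d = 2·1331/128 + 847/32 = 3025/64
t_c = 7/2 > 0 so v_max = 121/16

d=3025/64 v_max=121/16 a_max=11/4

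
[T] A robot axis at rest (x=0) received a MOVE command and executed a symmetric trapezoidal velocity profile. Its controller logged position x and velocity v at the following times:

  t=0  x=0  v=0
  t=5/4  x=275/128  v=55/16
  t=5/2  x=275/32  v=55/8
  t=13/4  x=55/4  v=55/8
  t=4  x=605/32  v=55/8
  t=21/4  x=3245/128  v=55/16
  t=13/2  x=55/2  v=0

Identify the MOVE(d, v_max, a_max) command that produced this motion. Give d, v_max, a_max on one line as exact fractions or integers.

d=55/2 v_max=55/8 a_max=11/4

final state: t=13/2, x=55/2, v=0 → d = 55/2
a_max = (55/16−0)/(5/4−0) = 11/4
max v = 55/8 over t∈[5/2,4] → v_max = 55/8
check: 55/8·(5/2+3/2) = 55/2 ✓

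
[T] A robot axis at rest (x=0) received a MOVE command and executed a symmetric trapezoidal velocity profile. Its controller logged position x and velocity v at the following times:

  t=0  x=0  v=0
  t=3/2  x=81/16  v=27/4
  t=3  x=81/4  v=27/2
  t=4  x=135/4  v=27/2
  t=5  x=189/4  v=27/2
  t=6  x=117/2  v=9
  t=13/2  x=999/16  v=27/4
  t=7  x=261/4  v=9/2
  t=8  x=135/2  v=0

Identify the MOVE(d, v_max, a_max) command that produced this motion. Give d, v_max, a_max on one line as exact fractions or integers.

final state: t=8, x=135/2, v=0 → d = 135/2
a_max = (27/4−0)/(3/2−0) = 9/2
max v = 27/2 over t∈[3,5] → v_max = 27/2
check: 27/2·(3+2) = 135/2 ✓

d=135/2 v_max=27/2 a_max=9/2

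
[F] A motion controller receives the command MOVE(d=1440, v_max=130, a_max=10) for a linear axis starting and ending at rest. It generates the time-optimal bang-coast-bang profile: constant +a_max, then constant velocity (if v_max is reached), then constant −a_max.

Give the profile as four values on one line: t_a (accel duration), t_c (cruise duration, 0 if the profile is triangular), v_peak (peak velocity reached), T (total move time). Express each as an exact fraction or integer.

(v_max)²/a_max = 130²/10 = 1690
1440 < 1690 ⇒ no cruise
v_peak = √(1440·10) = √14400 = 120
t_a = 120/10 = 12; t_c = 0
T = 2·12 = 24

t_a=12 t_c=0 v_peak=120 T=24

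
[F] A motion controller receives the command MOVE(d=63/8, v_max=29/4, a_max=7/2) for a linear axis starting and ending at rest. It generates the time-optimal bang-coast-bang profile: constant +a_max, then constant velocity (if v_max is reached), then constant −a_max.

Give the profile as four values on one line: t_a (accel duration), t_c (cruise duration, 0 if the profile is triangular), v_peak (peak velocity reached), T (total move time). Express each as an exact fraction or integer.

vₘ²/aₘ = (29/4)²/(7/2) = 841/56
63/8 < 841/56 ⇒ no cruise
v_peak = √(63/8·7/2) = √(441/16) = 21/4
t_a = (21/4)/(7/2) = 3/2; t_c = 0
T = 2·3/2 = 3

t_a=3/2 t_c=0 v_peak=21/4 T=3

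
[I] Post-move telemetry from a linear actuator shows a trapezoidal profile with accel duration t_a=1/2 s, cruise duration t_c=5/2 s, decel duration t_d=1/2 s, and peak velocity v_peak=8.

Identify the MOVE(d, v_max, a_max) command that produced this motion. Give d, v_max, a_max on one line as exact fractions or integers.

d=24 v_max=8 a_max=16

a_max = 8/(1/2) = 16
d_a = ½·8·1/2 = 2; d_c = 8·5/2 = 20
d = 2·2 + 20 = 24
t_c = 5/2 > 0 so v_max = 8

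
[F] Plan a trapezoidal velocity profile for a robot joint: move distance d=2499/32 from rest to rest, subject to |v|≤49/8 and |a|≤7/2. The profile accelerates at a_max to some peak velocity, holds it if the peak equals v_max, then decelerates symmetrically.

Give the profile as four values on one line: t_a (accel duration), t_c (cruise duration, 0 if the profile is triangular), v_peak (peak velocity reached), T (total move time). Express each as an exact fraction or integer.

v_max²/a_max = (49/8)²/(7/2) = 343/32
2499/32 ≥ 343/32 → trapezoidal
t_a = (49/8)/(7/2) = 7/4; v_peak = 49/8
d_cruise = 2499/32 − 343/32 = 539/8; t_c = (539/8)/(49/8) = 11
T = 2·7/4 + 11 = 29/2

t_a=7/4 t_c=11 v_peak=49/8 T=29/2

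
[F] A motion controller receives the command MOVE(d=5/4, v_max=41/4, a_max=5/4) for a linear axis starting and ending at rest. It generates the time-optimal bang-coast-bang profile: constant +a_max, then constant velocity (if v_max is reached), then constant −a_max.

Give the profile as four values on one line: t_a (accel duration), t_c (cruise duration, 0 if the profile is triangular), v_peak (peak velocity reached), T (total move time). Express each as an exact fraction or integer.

t_a=1 t_c=0 v_peak=5/4 T=2

vₘ²/aₘ = (41/4)²/(5/4) = 1681/20
5/4 < 1681/20 so t_c = 0
v_peak = √(5/4·5/4) = √(25/16) = 5/4
t_a = (5/4)/(5/4) = 1; t_c = 0
T = 2·1 = 2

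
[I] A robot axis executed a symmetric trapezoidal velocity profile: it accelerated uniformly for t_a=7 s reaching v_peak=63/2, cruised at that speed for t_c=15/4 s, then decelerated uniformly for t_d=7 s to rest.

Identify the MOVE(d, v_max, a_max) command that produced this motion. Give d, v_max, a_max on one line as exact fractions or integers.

a_max = (63/2)/7 = 9/2
d_a = ½·63/2·7 = 441/4; d_c = 63/2·15/4 = 945/8
d = 2·441/4 + 945/8 = 2709/8
t_c = 15/4 > 0 → v_max = v_peak = 63/2

d=2709/8 v_max=63/2 a_max=9/2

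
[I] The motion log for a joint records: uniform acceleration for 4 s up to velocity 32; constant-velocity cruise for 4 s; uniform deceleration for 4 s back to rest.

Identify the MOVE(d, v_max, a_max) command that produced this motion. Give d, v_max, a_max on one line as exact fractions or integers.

d=256 v_max=32 a_max=8

a_max = 32/4 = 8
d_a = ½·32·4 = 64; d_c = 32·4 = 128
d = 2·64 + 128 = 256
t_c = 4 > 0 → v_max = v_peak = 32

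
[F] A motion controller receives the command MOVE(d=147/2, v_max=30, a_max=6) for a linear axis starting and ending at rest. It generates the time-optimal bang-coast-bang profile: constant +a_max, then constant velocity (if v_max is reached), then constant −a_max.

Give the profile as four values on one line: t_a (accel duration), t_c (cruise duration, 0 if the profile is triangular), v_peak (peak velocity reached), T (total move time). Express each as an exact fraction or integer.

t_a=7/2 t_c=0 v_peak=21 T=7

(v_max)²/a_max = 30²/6 = 150
147/2 < 150 so t_c = 0
v_peak = √(147/2·6) = √441 = 21
t_a = 21/6 = 7/2; t_c = 0
T = 2·7/2 = 7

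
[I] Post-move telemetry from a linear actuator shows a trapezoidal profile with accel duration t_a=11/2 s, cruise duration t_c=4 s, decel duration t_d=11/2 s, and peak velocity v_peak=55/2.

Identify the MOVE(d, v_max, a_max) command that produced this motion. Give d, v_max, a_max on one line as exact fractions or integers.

d=1045/4 v_max=55/2 a_max=5

a_max = (55/2)/(11/2) = 5
d_a = ½·55/2·11/2 = 605/8; d_c = 55/2·4 = 110
d = 2·605/8 + 110 = 1045/4
t_c = 4 > 0 ⇒ limit active, v_max = 55/2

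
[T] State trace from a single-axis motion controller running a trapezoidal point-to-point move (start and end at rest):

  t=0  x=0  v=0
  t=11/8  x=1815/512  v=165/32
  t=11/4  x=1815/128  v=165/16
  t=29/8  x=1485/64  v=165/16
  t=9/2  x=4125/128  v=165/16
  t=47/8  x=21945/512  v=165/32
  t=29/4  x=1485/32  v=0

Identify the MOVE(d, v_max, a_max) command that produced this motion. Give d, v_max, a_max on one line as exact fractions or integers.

final state: t=29/4, x=1485/32, v=0 → d = 1485/32
a_max = (165/32−0)/(11/8−0) = 15/4
max v = 165/16 over t∈[11/4,9/2] → v_max = 165/16
check: 165/16·(11/4+7/4) = 1485/32 ✓

d=1485/32 v_max=165/16 a_max=15/4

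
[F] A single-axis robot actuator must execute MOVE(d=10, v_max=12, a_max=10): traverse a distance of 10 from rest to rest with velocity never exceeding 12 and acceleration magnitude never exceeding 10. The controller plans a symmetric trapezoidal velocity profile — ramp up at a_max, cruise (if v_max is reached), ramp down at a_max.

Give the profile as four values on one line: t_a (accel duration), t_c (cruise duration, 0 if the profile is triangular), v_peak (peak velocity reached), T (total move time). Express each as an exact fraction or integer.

t_a=1 t_c=0 v_peak=10 T=2

(v_max)²/a_max = 12²/10 = 72/5
10 < 72/5 ⇒ no cruise
v_peak = √(10·10) = √100 = 10
t_a = 10/10 = 1; t_c = 0
T = 2·1 = 2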